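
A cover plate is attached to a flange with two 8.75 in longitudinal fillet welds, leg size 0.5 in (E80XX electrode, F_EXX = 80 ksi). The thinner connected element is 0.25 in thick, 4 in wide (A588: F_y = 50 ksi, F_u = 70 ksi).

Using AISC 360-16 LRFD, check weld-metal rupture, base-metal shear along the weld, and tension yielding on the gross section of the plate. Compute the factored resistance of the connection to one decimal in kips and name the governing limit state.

45.0 kips (gross-section yield governs)

Weld metal: throat = 0.707×0.5 = 0.3535 in, L = 2×8.75 = 17.5 in. φR_n = 0.75 × 0.6 × 80 × 0.3535 × 17.5 = 222.7 kips.
Base metal shear (0.25 in plate): yield φR_n = 1.0×0.6×50×0.25×17.5 = 131.3 kips; rupture φR_n = 0.75×0.6×70×0.25×17.5 = 137.8 kips; take 131.3 kips (yield).
Tension yield (gross): A_g = 4×0.25 = 1 in². φR_n = 0.90 × 50 × 1 = 45.0 kips.
Governing: min(222.7, 131.3, 45.0) = 45.0 kips → gross-section yield.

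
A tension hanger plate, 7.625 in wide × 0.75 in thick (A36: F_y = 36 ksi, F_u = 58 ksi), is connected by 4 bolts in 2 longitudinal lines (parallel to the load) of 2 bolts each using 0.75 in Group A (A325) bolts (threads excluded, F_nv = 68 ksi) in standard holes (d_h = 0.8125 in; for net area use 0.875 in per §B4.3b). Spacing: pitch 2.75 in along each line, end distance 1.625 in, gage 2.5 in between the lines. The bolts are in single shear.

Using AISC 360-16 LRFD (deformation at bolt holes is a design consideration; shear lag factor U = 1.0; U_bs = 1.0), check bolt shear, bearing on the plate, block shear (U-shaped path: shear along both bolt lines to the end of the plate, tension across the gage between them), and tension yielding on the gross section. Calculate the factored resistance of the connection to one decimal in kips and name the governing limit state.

90.1 kips (bolt shear governs)

Bolt shear: A_b = π(0.75)²/4 = 0.44179 in². φR_n = 0.75 × 68 × 0.44179 × 4 × 1 = 90.1 kips.
Bearing (0.75 in plate, F_u = 58 ksi): end bolts L_c = 1.625 − 0.8125/2 = 1.21875, R_n = min(1.2×1.21875×0.75×58, 2.4×0.75×0.75×58) = 63.619 kips/bolt; interior L_c = 2.75 − 0.8125 = 1.9375, R_n = 78.3 kips/bolt. φR_n = 0.75 × (2×63.619 + 2×78.3) = 212.9 kips.
Block shear: shear path 2×[1.625+1×2.75] = 2×4.375 in, A_gv = 6.5625, A_nv = 2×(4.375 − 1.5×0.875)×0.75 = 4.5938 in²; tension across gage: (2.5 − 1×0.875)×0.75 = 1.2188 in². R_n = min(0.6×58×4.5938, 0.6×36×6.5625) + 1.0×58×1.2188 = min(159.86, 141.75) + 70.69 = 212.44 kips. φR_n = 0.75 × 212.44 = 159.3 kips.
Tension yield (gross): A_g = 7.625×0.75 = 5.7188 in². φR_n = 0.90 × 36 × 5.7188 = 185.3 kips.
Governing: min(90.1, 212.9, 159.3, 185.3) = 90.1 kips → bolt shear.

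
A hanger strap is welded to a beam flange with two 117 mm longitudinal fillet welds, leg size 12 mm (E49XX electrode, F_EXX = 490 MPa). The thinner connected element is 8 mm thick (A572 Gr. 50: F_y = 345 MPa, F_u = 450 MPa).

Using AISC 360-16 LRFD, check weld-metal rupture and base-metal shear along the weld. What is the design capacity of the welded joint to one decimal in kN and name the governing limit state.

Weld metal: throat = 0.707×12 = 8.484 mm, L = 2×117 = 234 mm. φR_n = 0.75 × 0.6 × 490 × 8.484 × 234 = 437.7 kN.
Base metal shear (8 mm plate): yield φR_n = 1.0×0.6×345×8×234 = 387.5 kN; rupture φR_n = 0.75×0.6×450×8×234 = 379.1 kN; take 379.1 kN (rupture).
Governing: min(437.7, 379.1) = 379.1 kN → base-metal shear.

379.1 kN (base-metal shear governs)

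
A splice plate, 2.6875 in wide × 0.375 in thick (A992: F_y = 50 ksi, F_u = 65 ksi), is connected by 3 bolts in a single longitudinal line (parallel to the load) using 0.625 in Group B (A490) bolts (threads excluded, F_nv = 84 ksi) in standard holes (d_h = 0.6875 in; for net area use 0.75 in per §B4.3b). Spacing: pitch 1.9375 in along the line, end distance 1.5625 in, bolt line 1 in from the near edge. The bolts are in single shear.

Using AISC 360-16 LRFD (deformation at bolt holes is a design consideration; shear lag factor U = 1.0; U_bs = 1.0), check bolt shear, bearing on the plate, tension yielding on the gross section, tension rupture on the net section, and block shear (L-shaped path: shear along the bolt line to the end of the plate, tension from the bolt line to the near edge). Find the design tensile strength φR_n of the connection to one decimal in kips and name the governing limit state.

Bolt shear: A_b = π(0.625)²/4 = 0.3068 in². φR_n = 0.75 × 84 × 0.3068 × 3 × 1 = 58.0 kips.
Bearing (0.375 in plate, F_u = 65 ksi): end bolts L_c = 1.5625 − 0.6875/2 = 1.21875, R_n = min(1.2×1.21875×0.375×65, 2.4×0.625×0.375×65) = 35.648 kips/bolt; interior L_c = 1.9375 − 0.6875 = 1.25, R_n = 36.563 kips/bolt. φR_n = 0.75 × (1×35.648 + 2×36.563) = 81.6 kips.
Tension yield (gross): A_g = 2.6875×0.375 = 1.0078 in². φR_n = 0.90 × 50 × 1.0078 = 45.4 kips.
Tension rupture (net): A_n = (2.6875 − 1×0.75)×0.375 = 0.72656 in² (U = 1.0, A_e = A_n). φR_n = 0.75 × 65 × 0.72656 = 35.4 kips.
Block shear: shear path 1×[1.5625+2×1.9375] = 1×5.4375 in, A_gv = 2.0391, A_nv = 1×(5.4375 − 2.5×0.75)×0.375 = 1.3359 in²; tension to near edge: (1 − 0.5×0.75)×0.375 = 0.23438 in². R_n = min(0.6×65×1.3359, 0.6×50×2.0391) + 1.0×65×0.23438 = min(52.1, 61.173) + 15.235 = 67.335 kips. φR_n = 0.75 × 67.335 = 50.5 kips.
Governing: min(58.0, 81.6, 45.4, 35.4, 50.5) = 35.4 kips → net-section rupture.

35.4 kips (net-section rupture governs)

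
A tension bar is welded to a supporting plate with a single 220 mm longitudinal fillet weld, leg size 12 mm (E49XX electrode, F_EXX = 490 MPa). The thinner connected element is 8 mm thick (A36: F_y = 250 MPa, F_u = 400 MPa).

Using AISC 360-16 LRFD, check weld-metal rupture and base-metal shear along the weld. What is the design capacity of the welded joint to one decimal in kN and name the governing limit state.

264.0 kN (base-metal shear governs)

Weld metal: throat = 0.707×12 = 8.484 mm, L = 220 mm. φR_n = 0.75 × 0.6 × 490 × 8.484 × 220 = 411.6 kN.
Base metal shear (8 mm plate): yield φR_n = 1.0×0.6×250×8×220 = 264.0 kN; rupture φR_n = 0.75×0.6×400×8×220 = 316.8 kN; take 264.0 kN (yield).
Governing: min(411.6, 264.0) = 264.0 kN → base-metal shear.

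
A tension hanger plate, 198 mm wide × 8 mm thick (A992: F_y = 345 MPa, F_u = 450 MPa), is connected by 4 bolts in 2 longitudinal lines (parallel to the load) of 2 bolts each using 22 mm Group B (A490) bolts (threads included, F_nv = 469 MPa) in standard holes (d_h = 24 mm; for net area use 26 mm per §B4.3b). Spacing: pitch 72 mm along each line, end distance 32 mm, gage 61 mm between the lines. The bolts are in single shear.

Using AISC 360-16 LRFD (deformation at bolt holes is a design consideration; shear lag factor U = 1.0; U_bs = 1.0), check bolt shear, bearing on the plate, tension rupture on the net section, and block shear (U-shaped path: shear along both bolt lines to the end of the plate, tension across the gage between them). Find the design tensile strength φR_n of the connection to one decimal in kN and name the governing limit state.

305.1 kN (block shear governs)

Bolt shear: A_b = π(22)²/4 = 380.13 mm². φR_n = 0.75 × 469 × 380.13 × 4 × 1 = 534.8 kN.
Bearing (8 mm plate, F_u = 450 MPa): end bolts L_c = 32 − 24/2 = 20, R_n = min(1.2×20×8×450, 2.4×22×8×450) = 86.4 kN/bolt; interior L_c = 72 − 24 = 48, R_n = 190.08 kN/bolt. φR_n = 0.75 × (2×86.4 + 2×190.08) = 414.7 kN.
Tension rupture (net): A_n = (198 − 2×26)×8 = 1168 mm² (U = 1.0, A_e = A_n). φR_n = 0.75 × 450 × 1168 = 394.2 kN.
Block shear: shear path 2×[32+1×72] = 2×104 mm, A_gv = 1664, A_nv = 2×(104 − 1.5×26)×8 = 1040 mm²; tension across gage: (61 − 1×26)×8 = 280 mm². R_n = min(0.6×450×1040, 0.6×345×1664) + 1.0×450×280 = min(280.8, 344.45) + 126 = 406.8 kN. φR_n = 0.75 × 406.8 = 305.1 kN.
Governing: min(534.8, 414.7, 394.2, 305.1) = 305.1 kN → block shear.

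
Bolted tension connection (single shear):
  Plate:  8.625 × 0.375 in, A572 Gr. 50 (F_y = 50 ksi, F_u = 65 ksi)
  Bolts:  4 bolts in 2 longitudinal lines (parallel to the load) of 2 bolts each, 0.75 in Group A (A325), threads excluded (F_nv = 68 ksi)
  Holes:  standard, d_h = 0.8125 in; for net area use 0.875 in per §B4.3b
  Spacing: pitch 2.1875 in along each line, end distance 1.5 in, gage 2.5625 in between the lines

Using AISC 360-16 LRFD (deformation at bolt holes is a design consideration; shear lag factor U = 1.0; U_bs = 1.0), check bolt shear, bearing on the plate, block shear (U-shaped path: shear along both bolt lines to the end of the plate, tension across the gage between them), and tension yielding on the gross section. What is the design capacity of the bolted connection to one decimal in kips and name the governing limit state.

Bolt shear: A_b = π(0.75)²/4 = 0.44179 in². φR_n = 0.75 × 68 × 0.44179 × 4 × 1 = 90.1 kips.
Bearing (0.375 in plate, F_u = 65 ksi): end bolts L_c = 1.5 − 0.8125/2 = 1.09375, R_n = min(1.2×1.09375×0.375×65, 2.4×0.75×0.375×65) = 31.992 kips/bolt; interior L_c = 2.1875 − 0.8125 = 1.375, R_n = 40.219 kips/bolt. φR_n = 0.75 × (2×31.992 + 2×40.219) = 108.3 kips.
Block shear: shear path 2×[1.5+1×2.1875] = 2×3.6875 in, A_gv = 2.7656, A_nv = 2×(3.6875 − 1.5×0.875)×0.375 = 1.7813 in²; tension across gage: (2.5625 − 1×0.875)×0.375 = 0.63281 in². R_n = min(0.6×65×1.7813, 0.6×50×2.7656) + 1.0×65×0.63281 = min(69.471, 82.968) + 41.133 = 110.6 kips. φR_n = 0.75 × 110.6 = 83.0 kips.
Tension yield (gross): A_g = 8.625×0.375 = 3.2344 in². φR_n = 0.90 × 50 × 3.2344 = 145.5 kips.
Governing: min(90.1, 108.3, 83.0, 145.5) = 83.0 kips → block shear.

83.0 kips (block shear governs)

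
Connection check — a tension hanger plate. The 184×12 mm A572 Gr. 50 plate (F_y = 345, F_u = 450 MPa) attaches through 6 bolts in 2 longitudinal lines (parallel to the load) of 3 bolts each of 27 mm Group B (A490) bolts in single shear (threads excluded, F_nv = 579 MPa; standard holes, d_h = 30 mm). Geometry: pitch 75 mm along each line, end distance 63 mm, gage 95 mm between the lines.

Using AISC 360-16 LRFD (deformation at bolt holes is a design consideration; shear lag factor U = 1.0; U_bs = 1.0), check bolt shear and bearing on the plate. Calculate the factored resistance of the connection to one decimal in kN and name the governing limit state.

Bolt shear: A_b = π(27)²/4 = 572.56 mm². φR_n = 0.75 × 579 × 572.56 × 6 × 1 = 1491.8 kN.
Bearing (12 mm plate, F_u = 450 MPa): end bolts L_c = 63 − 30/2 = 48, R_n = min(1.2×48×12×450, 2.4×27×12×450) = 311.04 kN/bolt; interior L_c = 75 − 30 = 45, R_n = 291.6 kN/bolt. φR_n = 0.75 × (2×311.04 + 4×291.6) = 1341.4 kN.
Governing: min(1491.8, 1341.4) = 1341.4 kN → bearing.

1341.4 kN (bearing governs)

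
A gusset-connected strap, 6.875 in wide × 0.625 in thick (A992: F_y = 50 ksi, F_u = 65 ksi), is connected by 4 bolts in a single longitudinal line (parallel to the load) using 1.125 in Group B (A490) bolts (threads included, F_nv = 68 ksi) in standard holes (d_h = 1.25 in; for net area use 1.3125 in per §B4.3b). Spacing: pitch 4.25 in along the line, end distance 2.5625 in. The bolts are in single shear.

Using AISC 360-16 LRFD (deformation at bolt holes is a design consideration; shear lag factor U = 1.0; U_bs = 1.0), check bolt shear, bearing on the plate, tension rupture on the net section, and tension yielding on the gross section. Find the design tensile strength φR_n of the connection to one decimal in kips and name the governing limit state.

Bolt shear: A_b = π(1.125)²/4 = 0.99402 in². φR_n = 0.75 × 68 × 0.99402 × 4 × 1 = 202.8 kips.
Bearing (0.625 in plate, F_u = 65 ksi): end bolts L_c = 2.5625 − 1.25/2 = 1.9375, R_n = min(1.2×1.9375×0.625×65, 2.4×1.125×0.625×65) = 94.453 kips/bolt; interior L_c = 4.25 − 1.25 = 3, R_n = 109.69 kips/bolt. φR_n = 0.75 × (1×94.453 + 3×109.69) = 317.6 kips.
Tension rupture (net): A_n = (6.875 − 1×1.3125)×0.625 = 3.4766 in² (U = 1.0, A_e = A_n). φR_n = 0.75 × 65 × 3.4766 = 169.5 kips.
Tension yield (gross): A_g = 6.875×0.625 = 4.2969 in². φR_n = 0.90 × 50 × 4.2969 = 193.4 kips.
Governing: min(202.8, 317.6, 169.5, 193.4) = 169.5 kips → net-section rupture.

169.5 kips (net-section rupture governs)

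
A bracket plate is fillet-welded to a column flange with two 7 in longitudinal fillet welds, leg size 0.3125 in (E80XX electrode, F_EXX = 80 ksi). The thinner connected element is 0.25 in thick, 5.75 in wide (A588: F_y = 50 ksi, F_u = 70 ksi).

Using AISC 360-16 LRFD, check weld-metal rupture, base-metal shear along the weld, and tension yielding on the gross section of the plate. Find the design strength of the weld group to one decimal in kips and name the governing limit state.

64.7 kips (gross-section yield governs)

Weld metal: throat = 0.707×0.3125 = 0.22094 in, L = 2×7 = 14 in. φR_n = 0.75 × 0.6 × 80 × 0.22094 × 14 = 111.4 kips.
Base metal shear (0.25 in plate): yield φR_n = 1.0×0.6×50×0.25×14 = 105.0 kips; rupture φR_n = 0.75×0.6×70×0.25×14 = 110.3 kips; take 105.0 kips (yield).
Tension yield (gross): A_g = 5.75×0.25 = 1.4375 in². φR_n = 0.90 × 50 × 1.4375 = 64.7 kips.
Governing: min(111.4, 105.0, 64.7) = 64.7 kips → gross-section yield.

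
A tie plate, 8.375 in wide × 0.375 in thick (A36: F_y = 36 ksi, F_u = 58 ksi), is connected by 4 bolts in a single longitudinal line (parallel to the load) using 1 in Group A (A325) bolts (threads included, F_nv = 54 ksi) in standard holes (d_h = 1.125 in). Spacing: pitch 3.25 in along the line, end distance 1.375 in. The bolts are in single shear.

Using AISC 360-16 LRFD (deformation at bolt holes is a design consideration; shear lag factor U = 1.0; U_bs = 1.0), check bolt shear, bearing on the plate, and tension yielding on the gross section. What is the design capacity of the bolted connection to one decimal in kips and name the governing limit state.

101.8 kips (gross-section yield governs)

Bolt shear: A_b = π(1)²/4 = 0.7854 in². φR_n = 0.75 × 54 × 0.7854 × 4 × 1 = 127.2 kips.
Bearing (0.375 in plate, F_u = 58 ksi): end bolts L_c = 1.375 − 1.125/2 = 0.8125, R_n = min(1.2×0.8125×0.375×58, 2.4×1×0.375×58) = 21.206 kips/bolt; interior L_c = 3.25 − 1.125 = 2.125, R_n = 52.2 kips/bolt. φR_n = 0.75 × (1×21.206 + 3×52.2) = 133.4 kips.
Tension yield (gross): A_g = 8.375×0.375 = 3.1406 in². φR_n = 0.90 × 36 × 3.1406 = 101.8 kips.
Governing: min(127.2, 133.4, 101.8) = 101.8 kips → gross-section yield.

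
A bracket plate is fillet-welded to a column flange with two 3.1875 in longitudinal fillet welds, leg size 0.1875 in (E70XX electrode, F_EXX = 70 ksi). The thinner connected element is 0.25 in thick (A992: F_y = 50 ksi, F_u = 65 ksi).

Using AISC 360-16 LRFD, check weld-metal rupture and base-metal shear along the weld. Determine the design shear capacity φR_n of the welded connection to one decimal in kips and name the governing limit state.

Weld metal: throat = 0.707×0.1875 = 0.13256 in, L = 2×3.1875 = 6.375 in. φR_n = 0.75 × 0.6 × 70 × 0.13256 × 6.375 = 26.6 kips.
Base metal shear (0.25 in plate): yield φR_n = 1.0×0.6×50×0.25×6.375 = 47.8 kips; rupture φR_n = 0.75×0.6×65×0.25×6.375 = 46.6 kips; take 46.6 kips (rupture).
Governing: min(26.6, 46.6) = 26.6 kips → weld metal.

26.6 kips (weld metal governs)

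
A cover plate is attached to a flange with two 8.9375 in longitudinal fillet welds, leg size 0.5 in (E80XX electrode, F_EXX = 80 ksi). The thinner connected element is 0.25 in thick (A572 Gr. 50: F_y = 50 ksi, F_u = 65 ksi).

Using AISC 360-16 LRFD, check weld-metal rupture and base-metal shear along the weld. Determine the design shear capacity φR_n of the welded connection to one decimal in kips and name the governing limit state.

130.7 kips (base-metal shear governs)

Weld metal: throat = 0.707×0.5 = 0.3535 in, L = 2×8.9375 = 17.875 in. φR_n = 0.75 × 0.6 × 80 × 0.3535 × 17.875 = 227.5 kips.
Base metal shear (0.25 in plate): yield φR_n = 1.0×0.6×50×0.25×17.875 = 134.1 kips; rupture φR_n = 0.75×0.6×65×0.25×17.875 = 130.7 kips; take 130.7 kips (rupture).
Governing: min(227.5, 130.7) = 130.7 kips → base-metal shear.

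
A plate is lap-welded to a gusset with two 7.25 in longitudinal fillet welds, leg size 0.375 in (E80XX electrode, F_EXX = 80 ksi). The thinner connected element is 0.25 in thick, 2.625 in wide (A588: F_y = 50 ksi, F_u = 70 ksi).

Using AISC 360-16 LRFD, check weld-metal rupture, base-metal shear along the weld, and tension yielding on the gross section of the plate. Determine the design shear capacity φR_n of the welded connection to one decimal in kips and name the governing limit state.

29.5 kips (gross-section yield governs)

Weld metal: throat = 0.707×0.375 = 0.26513 in, L = 2×7.25 = 14.5 in. φR_n = 0.75 × 0.6 × 80 × 0.26513 × 14.5 = 138.4 kips.
Base metal shear (0.25 in plate): yield φR_n = 1.0×0.6×50×0.25×14.5 = 108.8 kips; rupture φR_n = 0.75×0.6×70×0.25×14.5 = 114.2 kips; take 108.8 kips (yield).
Tension yield (gross): A_g = 2.625×0.25 = 0.65625 in². φR_n = 0.90 × 50 × 0.65625 = 29.5 kips.
Governing: min(138.4, 108.8, 29.5) = 29.5 kips → gross-section yield.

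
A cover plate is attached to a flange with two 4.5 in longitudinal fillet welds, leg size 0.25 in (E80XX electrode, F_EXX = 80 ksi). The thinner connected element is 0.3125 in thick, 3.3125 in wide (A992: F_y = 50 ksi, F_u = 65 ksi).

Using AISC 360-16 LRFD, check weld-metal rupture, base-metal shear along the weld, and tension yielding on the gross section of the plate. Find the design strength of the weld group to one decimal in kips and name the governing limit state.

Weld metal: throat = 0.707×0.25 = 0.17675 in, L = 2×4.5 = 9 in. φR_n = 0.75 × 0.6 × 80 × 0.17675 × 9 = 57.3 kips.
Base metal shear (0.3125 in plate): yield φR_n = 1.0×0.6×50×0.3125×9 = 84.4 kips; rupture φR_n = 0.75×0.6×65×0.3125×9 = 82.3 kips; take 82.3 kips (rupture).
Tension yield (gross): A_g = 3.3125×0.3125 = 1.0352 in². φR_n = 0.90 × 50 × 1.0352 = 46.6 kips.
Governing: min(57.3, 82.3, 46.6) = 46.6 kips → gross-section yield.

46.6 kips (gross-section yield governs)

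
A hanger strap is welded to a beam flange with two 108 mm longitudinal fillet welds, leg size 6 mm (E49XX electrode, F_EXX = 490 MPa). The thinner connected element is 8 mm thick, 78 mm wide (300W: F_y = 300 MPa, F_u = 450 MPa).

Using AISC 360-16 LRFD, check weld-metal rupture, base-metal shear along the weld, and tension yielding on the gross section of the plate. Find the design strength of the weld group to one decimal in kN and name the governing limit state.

Weld metal: throat = 0.707×6 = 4.242 mm, L = 2×108 = 216 mm. φR_n = 0.75 × 0.6 × 490 × 4.242 × 216 = 202.0 kN.
Base metal shear (8 mm plate): yield φR_n = 1.0×0.6×300×8×216 = 311.0 kN; rupture φR_n = 0.75×0.6×450×8×216 = 349.9 kN; take 311.0 kN (yield).
Tension yield (gross): A_g = 78×8 = 624 mm². φR_n = 0.90 × 300 × 624 = 168.5 kN.
Governing: min(202.0, 311.0, 168.5) = 168.5 kN → gross-section yield.

168.5 kN (gross-section yield governs)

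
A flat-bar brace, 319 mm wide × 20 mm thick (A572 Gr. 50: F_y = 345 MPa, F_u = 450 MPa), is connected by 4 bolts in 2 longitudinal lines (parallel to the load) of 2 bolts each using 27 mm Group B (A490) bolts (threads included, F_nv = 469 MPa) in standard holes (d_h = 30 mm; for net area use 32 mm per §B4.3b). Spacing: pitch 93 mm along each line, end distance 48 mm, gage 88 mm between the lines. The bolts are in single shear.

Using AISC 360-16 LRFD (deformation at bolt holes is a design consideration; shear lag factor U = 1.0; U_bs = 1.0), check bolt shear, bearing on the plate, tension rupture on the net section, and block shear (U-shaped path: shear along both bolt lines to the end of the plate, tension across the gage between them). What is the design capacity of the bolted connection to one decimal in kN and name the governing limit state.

Bolt shear: A_b = π(27)²/4 = 572.56 mm². φR_n = 0.75 × 469 × 572.56 × 4 × 1 = 805.6 kN.
Bearing (20 mm plate, F_u = 450 MPa): end bolts L_c = 48 − 30/2 = 33, R_n = min(1.2×33×20×450, 2.4×27×20×450) = 356.4 kN/bolt; interior L_c = 93 − 30 = 63, R_n = 583.2 kN/bolt. φR_n = 0.75 × (2×356.4 + 2×583.2) = 1409.4 kN.
Tension rupture (net): A_n = (319 − 2×32)×20 = 5100 mm² (U = 1.0, A_e = A_n). φR_n = 0.75 × 450 × 5100 = 1721.3 kN.
Block shear: shear path 2×[48+1×93] = 2×141 mm, A_gv = 5640, A_nv = 2×(141 − 1.5×32)×20 = 3720 mm²; tension across gage: (88 − 1×32)×20 = 1120 mm². R_n = min(0.6×450×3720, 0.6×345×5640) + 1.0×450×1120 = min(1004.4, 1167.5) + 504 = 1508.4 kN. φR_n = 0.75 × 1508.4 = 1131.3 kN.
Governing: min(805.6, 1409.4, 1721.3, 1131.3) = 805.6 kN → bolt shear.

805.6 kN (bolt shear governs)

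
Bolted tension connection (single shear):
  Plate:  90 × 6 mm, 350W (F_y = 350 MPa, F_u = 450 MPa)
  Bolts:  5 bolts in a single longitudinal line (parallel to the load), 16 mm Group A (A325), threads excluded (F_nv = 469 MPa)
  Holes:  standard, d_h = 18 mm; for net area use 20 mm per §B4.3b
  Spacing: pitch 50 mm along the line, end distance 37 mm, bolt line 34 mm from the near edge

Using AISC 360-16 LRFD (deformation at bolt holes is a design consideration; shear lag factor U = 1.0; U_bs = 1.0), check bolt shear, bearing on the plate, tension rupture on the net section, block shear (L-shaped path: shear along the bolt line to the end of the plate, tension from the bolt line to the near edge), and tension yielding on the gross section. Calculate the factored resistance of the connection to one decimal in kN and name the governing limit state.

Bolt shear: A_b = π(16)²/4 = 201.06 mm². φR_n = 0.75 × 469 × 201.06 × 5 × 1 = 353.6 kN.
Bearing (6 mm plate, F_u = 450 MPa): end bolts L_c = 37 − 18/2 = 28, R_n = min(1.2×28×6×450, 2.4×16×6×450) = 90.72 kN/bolt; interior L_c = 50 − 18 = 32, R_n = 103.68 kN/bolt. φR_n = 0.75 × (1×90.72 + 4×103.68) = 379.1 kN.
Tension rupture (net): A_n = (90 − 1×20)×6 = 420 mm² (U = 1.0, A_e = A_n). φR_n = 0.75 × 450 × 420 = 141.8 kN.
Block shear: shear path 1×[37+4×50] = 1×237 mm, A_gv = 1422, A_nv = 1×(237 − 4.5×20)×6 = 882 mm²; tension to near edge: (34 − 0.5×20)×6 = 144 mm². R_n = min(0.6×450×882, 0.6×350×1422) + 1.0×450×144 = min(238.14, 298.62) + 64.8 = 302.94 kN. φR_n = 0.75 × 302.94 = 227.2 kN.
Tension yield (gross): A_g = 90×6 = 540 mm². φR_n = 0.90 × 350 × 540 = 170.1 kN.
Governing: min(353.6, 379.1, 141.8, 227.2, 170.1) = 141.8 kN → net-section rupture.

141.8 kN (net-section rupture governs)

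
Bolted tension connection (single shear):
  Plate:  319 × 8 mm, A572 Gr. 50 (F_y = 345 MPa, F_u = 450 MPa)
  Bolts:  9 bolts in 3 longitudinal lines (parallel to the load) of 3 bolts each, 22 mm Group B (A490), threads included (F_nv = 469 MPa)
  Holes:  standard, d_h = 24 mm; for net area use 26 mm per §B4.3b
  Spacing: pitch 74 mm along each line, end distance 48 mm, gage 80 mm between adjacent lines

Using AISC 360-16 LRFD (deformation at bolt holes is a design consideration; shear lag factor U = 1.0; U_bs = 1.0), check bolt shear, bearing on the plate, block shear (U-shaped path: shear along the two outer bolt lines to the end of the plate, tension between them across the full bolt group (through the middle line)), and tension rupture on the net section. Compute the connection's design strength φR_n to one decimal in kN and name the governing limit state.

Bolt shear: A_b = π(22)²/4 = 380.13 mm². φR_n = 0.75 × 469 × 380.13 × 9 × 1 = 1203.4 kN.
Bearing (8 mm plate, F_u = 450 MPa): end bolts L_c = 48 − 24/2 = 36, R_n = min(1.2×36×8×450, 2.4×22×8×450) = 155.52 kN/bolt; interior L_c = 74 − 24 = 50, R_n = 190.08 kN/bolt. φR_n = 0.75 × (3×155.52 + 6×190.08) = 1205.3 kN.
Block shear: shear path 2×[48+2×74] = 2×196 mm, A_gv = 3136, A_nv = 2×(196 − 2.5×26)×8 = 2096 mm²; tension across gage: (160 − 2×26)×8 = 864 mm². R_n = min(0.6×450×2096, 0.6×345×3136) + 1.0×450×864 = min(565.92, 649.15) + 388.8 = 954.72 kN. φR_n = 0.75 × 954.72 = 716.0 kN.
Tension rupture (net): A_n = (319 − 3×26)×8 = 1928 mm² (U = 1.0, A_e = A_n). φR_n = 0.75 × 450 × 1928 = 650.7 kN.
Governing: min(1203.4, 1205.3, 716.0, 650.7) = 650.7 kN → net-section rupture.

650.7 kN (net-section rupture governs)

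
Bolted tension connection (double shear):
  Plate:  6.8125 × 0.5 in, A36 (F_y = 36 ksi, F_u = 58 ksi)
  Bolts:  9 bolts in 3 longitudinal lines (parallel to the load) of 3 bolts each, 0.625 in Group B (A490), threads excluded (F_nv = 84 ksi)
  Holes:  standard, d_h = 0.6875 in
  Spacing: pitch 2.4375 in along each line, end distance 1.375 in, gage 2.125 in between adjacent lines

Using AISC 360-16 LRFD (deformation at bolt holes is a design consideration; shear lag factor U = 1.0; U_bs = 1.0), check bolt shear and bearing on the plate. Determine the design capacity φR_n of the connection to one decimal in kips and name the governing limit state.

Bolt shear: A_b = π(0.625)²/4 = 0.3068 in². φR_n = 0.75 × 84 × 0.3068 × 9 × 2 = 347.9 kips.
Bearing (0.5 in plate, F_u = 58 ksi): end bolts L_c = 1.375 − 0.6875/2 = 1.03125, R_n = min(1.2×1.03125×0.5×58, 2.4×0.625×0.5×58) = 35.888 kips/bolt; interior L_c = 2.4375 − 0.6875 = 1.75, R_n = 43.5 kips/bolt. φR_n = 0.75 × (3×35.888 + 6×43.5) = 276.5 kips.
Governing: min(347.9, 276.5) = 276.5 kips → bearing.

276.5 kips (bearing governs)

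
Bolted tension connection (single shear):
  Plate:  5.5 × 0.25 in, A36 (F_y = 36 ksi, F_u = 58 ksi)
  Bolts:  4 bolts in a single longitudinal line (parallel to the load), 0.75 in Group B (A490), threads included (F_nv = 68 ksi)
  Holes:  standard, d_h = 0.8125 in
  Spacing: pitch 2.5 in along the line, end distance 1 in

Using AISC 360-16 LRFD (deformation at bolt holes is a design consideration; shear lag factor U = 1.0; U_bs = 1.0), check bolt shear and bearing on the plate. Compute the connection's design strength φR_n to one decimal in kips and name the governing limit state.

66.5 kips (bearing governs)

Bolt shear: A_b = π(0.75)²/4 = 0.44179 in². φR_n = 0.75 × 68 × 0.44179 × 4 × 1 = 90.1 kips.
Bearing (0.25 in plate, F_u = 58 ksi): end bolts L_c = 1 − 0.8125/2 = 0.59375, R_n = min(1.2×0.59375×0.25×58, 2.4×0.75×0.25×58) = 10.331 kips/bolt; interior L_c = 2.5 − 0.8125 = 1.6875, R_n = 26.1 kips/bolt. φR_n = 0.75 × (1×10.331 + 3×26.1) = 66.5 kips.
Governing: min(90.1, 66.5) = 66.5 kips → bearing.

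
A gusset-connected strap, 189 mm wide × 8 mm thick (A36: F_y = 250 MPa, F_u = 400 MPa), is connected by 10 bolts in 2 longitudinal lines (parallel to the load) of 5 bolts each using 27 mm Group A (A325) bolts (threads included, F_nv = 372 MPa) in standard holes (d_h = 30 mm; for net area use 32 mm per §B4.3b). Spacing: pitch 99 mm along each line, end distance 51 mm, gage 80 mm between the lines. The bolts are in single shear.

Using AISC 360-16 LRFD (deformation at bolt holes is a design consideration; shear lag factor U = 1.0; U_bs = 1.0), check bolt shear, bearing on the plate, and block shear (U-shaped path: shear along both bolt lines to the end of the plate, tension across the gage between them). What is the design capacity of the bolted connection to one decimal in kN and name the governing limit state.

Bolt shear: A_b = π(27)²/4 = 572.56 mm². φR_n = 0.75 × 372 × 572.56 × 10 × 1 = 1597.4 kN.
Bearing (8 mm plate, F_u = 400 MPa): end bolts L_c = 51 − 30/2 = 36, R_n = min(1.2×36×8×400, 2.4×27×8×400) = 138.24 kN/bolt; interior L_c = 99 − 30 = 69, R_n = 207.36 kN/bolt. φR_n = 0.75 × (2×138.24 + 8×207.36) = 1451.5 kN.
Block shear: shear path 2×[51+4×99] = 2×447 mm, A_gv = 7152, A_nv = 2×(447 − 4.5×32)×8 = 4848 mm²; tension across gage: (80 − 1×32)×8 = 384 mm². R_n = min(0.6×400×4848, 0.6×250×7152) + 1.0×400×384 = min(1163.5, 1072.8) + 153.6 = 1226.4 kN. φR_n = 0.75 × 1226.4 = 919.8 kN.
Governing: min(1597.4, 1451.5, 919.8) = 919.8 kN → block shear.

919.8 kN (block shear governs)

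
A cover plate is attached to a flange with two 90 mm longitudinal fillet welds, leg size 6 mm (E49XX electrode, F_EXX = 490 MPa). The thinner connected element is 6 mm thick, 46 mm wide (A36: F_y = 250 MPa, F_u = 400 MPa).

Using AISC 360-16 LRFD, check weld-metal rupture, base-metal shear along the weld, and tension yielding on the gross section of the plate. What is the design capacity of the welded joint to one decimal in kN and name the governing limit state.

62.1 kN (gross-section yield governs)

Weld metal: throat = 0.707×6 = 4.242 mm, L = 2×90 = 180 mm. φR_n = 0.75 × 0.6 × 490 × 4.242 × 180 = 168.4 kN.
Base metal shear (6 mm plate): yield φR_n = 1.0×0.6×250×6×180 = 162.0 kN; rupture φR_n = 0.75×0.6×400×6×180 = 194.4 kN; take 162.0 kN (yield).
Tension yield (gross): A_g = 46×6 = 276 mm². φR_n = 0.90 × 250 × 276 = 62.1 kN.
Governing: min(168.4, 162.0, 62.1) = 62.1 kN → gross-section yield.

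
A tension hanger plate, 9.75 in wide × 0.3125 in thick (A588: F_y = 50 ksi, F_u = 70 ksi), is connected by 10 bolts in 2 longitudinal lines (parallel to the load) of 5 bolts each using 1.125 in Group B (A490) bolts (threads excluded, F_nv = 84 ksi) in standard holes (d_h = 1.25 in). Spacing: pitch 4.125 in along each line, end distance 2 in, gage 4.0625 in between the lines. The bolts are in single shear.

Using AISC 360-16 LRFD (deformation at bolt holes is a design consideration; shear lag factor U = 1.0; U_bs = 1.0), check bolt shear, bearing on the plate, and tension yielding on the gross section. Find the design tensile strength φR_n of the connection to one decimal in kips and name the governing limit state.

137.1 kips (gross-section yield governs)

Bolt shear: A_b = π(1.125)²/4 = 0.99402 in². φR_n = 0.75 × 84 × 0.99402 × 10 × 1 = 626.2 kips.
Bearing (0.3125 in plate, F_u = 70 ksi): end bolts L_c = 2 − 1.25/2 = 1.375, R_n = min(1.2×1.375×0.3125×70, 2.4×1.125×0.3125×70) = 36.094 kips/bolt; interior L_c = 4.125 − 1.25 = 2.875, R_n = 59.063 kips/bolt. φR_n = 0.75 × (2×36.094 + 8×59.063) = 408.5 kips.
Tension yield (gross): A_g = 9.75×0.3125 = 3.0469 in². φR_n = 0.90 × 50 × 3.0469 = 137.1 kips.
Governing: min(626.2, 408.5, 137.1) = 137.1 kips → gross-section yield.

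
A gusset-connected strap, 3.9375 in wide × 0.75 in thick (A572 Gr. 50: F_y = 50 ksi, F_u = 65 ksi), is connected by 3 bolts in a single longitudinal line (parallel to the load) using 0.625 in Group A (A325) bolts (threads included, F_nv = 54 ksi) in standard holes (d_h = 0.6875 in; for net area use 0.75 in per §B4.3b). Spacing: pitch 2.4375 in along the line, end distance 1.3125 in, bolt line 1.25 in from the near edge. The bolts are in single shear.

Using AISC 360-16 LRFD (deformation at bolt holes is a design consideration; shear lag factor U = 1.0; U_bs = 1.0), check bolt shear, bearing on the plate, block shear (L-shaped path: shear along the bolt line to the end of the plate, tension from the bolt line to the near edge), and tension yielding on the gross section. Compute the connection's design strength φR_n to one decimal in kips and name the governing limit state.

37.3 kips (bolt shear governs)

Bolt shear: A_b = π(0.625)²/4 = 0.3068 in². φR_n = 0.75 × 54 × 0.3068 × 3 × 1 = 37.3 kips.
Bearing (0.75 in plate, F_u = 65 ksi): end bolts L_c = 1.3125 − 0.6875/2 = 0.96875, R_n = min(1.2×0.96875×0.75×65, 2.4×0.625×0.75×65) = 56.672 kips/bolt; interior L_c = 2.4375 − 0.6875 = 1.75, R_n = 73.125 kips/bolt. φR_n = 0.75 × (1×56.672 + 2×73.125) = 152.2 kips.
Block shear: shear path 1×[1.3125+2×2.4375] = 1×6.1875 in, A_gv = 4.6406, A_nv = 1×(6.1875 − 2.5×0.75)×0.75 = 3.2344 in²; tension to near edge: (1.25 − 0.5×0.75)×0.75 = 0.65625 in². R_n = min(0.6×65×3.2344, 0.6×50×4.6406) + 1.0×65×0.65625 = min(126.14, 139.22) + 42.656 = 168.8 kips. φR_n = 0.75 × 168.8 = 126.6 kips.
Tension yield (gross): A_g = 3.9375×0.75 = 2.9531 in². φR_n = 0.90 × 50 × 2.9531 = 132.9 kips.
Governing: min(37.3, 152.2, 126.6, 132.9) = 37.3 kips → bolt shear.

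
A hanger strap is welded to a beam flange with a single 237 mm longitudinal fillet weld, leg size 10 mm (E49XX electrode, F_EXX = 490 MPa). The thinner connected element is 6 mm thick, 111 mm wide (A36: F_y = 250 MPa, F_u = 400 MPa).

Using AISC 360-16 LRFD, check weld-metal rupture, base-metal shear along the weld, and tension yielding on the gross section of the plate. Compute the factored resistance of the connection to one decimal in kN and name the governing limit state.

Weld metal: throat = 0.707×10 = 7.07 mm, L = 237 mm. φR_n = 0.75 × 0.6 × 490 × 7.07 × 237 = 369.5 kN.
Base metal shear (6 mm plate): yield φR_n = 1.0×0.6×250×6×237 = 213.3 kN; rupture φR_n = 0.75×0.6×400×6×237 = 256.0 kN; take 213.3 kN (yield).
Tension yield (gross): A_g = 111×6 = 666 mm². φR_n = 0.90 × 250 × 666 = 149.9 kN.
Governing: min(369.5, 213.3, 149.9) = 149.9 kN → gross-section yield.

149.9 kN (gross-section yield governs)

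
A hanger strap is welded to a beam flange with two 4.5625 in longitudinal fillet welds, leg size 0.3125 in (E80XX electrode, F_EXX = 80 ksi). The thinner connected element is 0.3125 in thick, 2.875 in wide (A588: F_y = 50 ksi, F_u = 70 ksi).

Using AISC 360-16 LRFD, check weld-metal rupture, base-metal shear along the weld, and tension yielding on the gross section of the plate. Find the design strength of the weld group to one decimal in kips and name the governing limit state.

40.4 kips (gross-section yield governs)

Weld metal: throat = 0.707×0.3125 = 0.22094 in, L = 2×4.5625 = 9.125 in. φR_n = 0.75 × 0.6 × 80 × 0.22094 × 9.125 = 72.6 kips.
Base metal shear (0.3125 in plate): yield φR_n = 1.0×0.6×50×0.3125×9.125 = 85.5 kips; rupture φR_n = 0.75×0.6×70×0.3125×9.125 = 89.8 kips; take 85.5 kips (yield).
Tension yield (gross): A_g = 2.875×0.3125 = 0.89844 in². φR_n = 0.90 × 50 × 0.89844 = 40.4 kips.
Governing: min(72.6, 85.5, 40.4) = 40.4 kips → gross-section yield.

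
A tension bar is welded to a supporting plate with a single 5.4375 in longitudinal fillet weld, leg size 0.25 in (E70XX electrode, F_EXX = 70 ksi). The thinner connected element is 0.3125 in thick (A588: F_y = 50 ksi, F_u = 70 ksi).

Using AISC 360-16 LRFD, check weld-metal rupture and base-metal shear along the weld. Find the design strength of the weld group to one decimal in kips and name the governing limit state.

30.3 kips (weld metal governs)

Weld metal: throat = 0.707×0.25 = 0.17675 in, L = 5.4375 in. φR_n = 0.75 × 0.6 × 70 × 0.17675 × 5.4375 = 30.3 kips.
Base metal shear (0.3125 in plate): yield φR_n = 1.0×0.6×50×0.3125×5.4375 = 51.0 kips; rupture φR_n = 0.75×0.6×70×0.3125×5.4375 = 53.5 kips; take 51.0 kips (yield).
Governing: min(30.3, 51.0) = 30.3 kips → weld metal.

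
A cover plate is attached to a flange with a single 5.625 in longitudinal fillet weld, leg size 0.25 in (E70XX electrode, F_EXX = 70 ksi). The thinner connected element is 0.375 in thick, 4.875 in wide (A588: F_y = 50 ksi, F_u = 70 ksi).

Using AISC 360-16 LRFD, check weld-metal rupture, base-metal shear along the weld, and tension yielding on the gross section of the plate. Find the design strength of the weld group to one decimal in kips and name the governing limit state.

Weld metal: throat = 0.707×0.25 = 0.17675 in, L = 5.625 in. φR_n = 0.75 × 0.6 × 70 × 0.17675 × 5.625 = 31.3 kips.
Base metal shear (0.375 in plate): yield φR_n = 1.0×0.6×50×0.375×5.625 = 63.3 kips; rupture φR_n = 0.75×0.6×70×0.375×5.625 = 66.4 kips; take 63.3 kips (yield).
Tension yield (gross): A_g = 4.875×0.375 = 1.8281 in². φR_n = 0.90 × 50 × 1.8281 = 82.3 kips.
Governing: min(31.3, 63.3, 82.3) = 31.3 kips → weld metal.

31.3 kips (weld metal governs)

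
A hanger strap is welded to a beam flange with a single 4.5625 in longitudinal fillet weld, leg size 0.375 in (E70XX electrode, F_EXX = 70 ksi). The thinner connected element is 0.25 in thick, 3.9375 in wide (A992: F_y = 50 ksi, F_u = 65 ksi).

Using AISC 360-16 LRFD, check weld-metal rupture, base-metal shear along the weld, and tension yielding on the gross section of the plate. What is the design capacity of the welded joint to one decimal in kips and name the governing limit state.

33.4 kips (base-metal shear governs)

Weld metal: throat = 0.707×0.375 = 0.26513 in, L = 4.5625 in. φR_n = 0.75 × 0.6 × 70 × 0.26513 × 4.5625 = 38.1 kips.
Base metal shear (0.25 in plate): yield φR_n = 1.0×0.6×50×0.25×4.5625 = 34.2 kips; rupture φR_n = 0.75×0.6×65×0.25×4.5625 = 33.4 kips; take 33.4 kips (rupture).
Tension yield (gross): A_g = 3.9375×0.25 = 0.98438 in². φR_n = 0.90 × 50 × 0.98438 = 44.3 kips.
Governing: min(38.1, 33.4, 44.3) = 33.4 kips → base-metal shear.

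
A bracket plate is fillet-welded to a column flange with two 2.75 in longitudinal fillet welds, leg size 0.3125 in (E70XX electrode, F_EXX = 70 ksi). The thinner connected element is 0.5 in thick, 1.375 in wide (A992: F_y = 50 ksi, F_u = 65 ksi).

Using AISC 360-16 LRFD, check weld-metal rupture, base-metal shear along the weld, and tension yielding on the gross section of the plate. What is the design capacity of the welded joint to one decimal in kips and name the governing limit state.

30.9 kips (gross-section yield governs)

Weld metal: throat = 0.707×0.3125 = 0.22094 in, L = 2×2.75 = 5.5 in. φR_n = 0.75 × 0.6 × 70 × 0.22094 × 5.5 = 38.3 kips.
Base metal shear (0.5 in plate): yield φR_n = 1.0×0.6×50×0.5×5.5 = 82.5 kips; rupture φR_n = 0.75×0.6×65×0.5×5.5 = 80.4 kips; take 80.4 kips (rupture).
Tension yield (gross): A_g = 1.375×0.5 = 0.6875 in². φR_n = 0.90 × 50 × 0.6875 = 30.9 kips.
Governing: min(38.3, 80.4, 30.9) = 30.9 kips → gross-section yield.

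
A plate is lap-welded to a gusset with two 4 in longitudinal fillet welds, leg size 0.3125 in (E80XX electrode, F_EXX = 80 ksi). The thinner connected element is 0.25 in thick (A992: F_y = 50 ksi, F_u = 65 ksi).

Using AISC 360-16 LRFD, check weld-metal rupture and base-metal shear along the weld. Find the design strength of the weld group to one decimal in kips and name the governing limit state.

58.5 kips (base-metal shear governs)

Weld metal: throat = 0.707×0.3125 = 0.22094 in, L = 2×4 = 8 in. φR_n = 0.75 × 0.6 × 80 × 0.22094 × 8 = 63.6 kips.
Base metal shear (0.25 in plate): yield φR_n = 1.0×0.6×50×0.25×8 = 60.0 kips; rupture φR_n = 0.75×0.6×65×0.25×8 = 58.5 kips; take 58.5 kips (rupture).
Governing: min(63.6, 58.5) = 58.5 kips → base-metal shear.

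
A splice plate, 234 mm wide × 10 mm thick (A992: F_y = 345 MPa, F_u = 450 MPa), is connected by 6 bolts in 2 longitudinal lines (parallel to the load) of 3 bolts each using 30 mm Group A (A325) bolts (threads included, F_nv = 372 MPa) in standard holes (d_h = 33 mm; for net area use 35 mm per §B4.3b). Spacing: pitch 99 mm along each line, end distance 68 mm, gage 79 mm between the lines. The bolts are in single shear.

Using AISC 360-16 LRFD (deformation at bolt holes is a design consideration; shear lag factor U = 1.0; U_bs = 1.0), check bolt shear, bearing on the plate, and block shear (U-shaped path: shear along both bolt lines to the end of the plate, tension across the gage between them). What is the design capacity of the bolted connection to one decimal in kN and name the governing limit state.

871.4 kN (block shear governs)

Bolt shear: A_b = π(30)²/4 = 706.86 mm². φR_n = 0.75 × 372 × 706.86 × 6 × 1 = 1183.3 kN.
Bearing (10 mm plate, F_u = 450 MPa): end bolts L_c = 68 − 33/2 = 51.5, R_n = min(1.2×51.5×10×450, 2.4×30×10×450) = 278.1 kN/bolt; interior L_c = 99 − 33 = 66, R_n = 324 kN/bolt. φR_n = 0.75 × (2×278.1 + 4×324) = 1389.2 kN.
Block shear: shear path 2×[68+2×99] = 2×266 mm, A_gv = 5320, A_nv = 2×(266 − 2.5×35)×10 = 3570 mm²; tension across gage: (79 − 1×35)×10 = 440 mm². R_n = min(0.6×450×3570, 0.6×345×5320) + 1.0×450×440 = min(963.9, 1101.2) + 198 = 1161.9 kN. φR_n = 0.75 × 1161.9 = 871.4 kN.
Governing: min(1183.3, 1389.2, 871.4) = 871.4 kN → block shear.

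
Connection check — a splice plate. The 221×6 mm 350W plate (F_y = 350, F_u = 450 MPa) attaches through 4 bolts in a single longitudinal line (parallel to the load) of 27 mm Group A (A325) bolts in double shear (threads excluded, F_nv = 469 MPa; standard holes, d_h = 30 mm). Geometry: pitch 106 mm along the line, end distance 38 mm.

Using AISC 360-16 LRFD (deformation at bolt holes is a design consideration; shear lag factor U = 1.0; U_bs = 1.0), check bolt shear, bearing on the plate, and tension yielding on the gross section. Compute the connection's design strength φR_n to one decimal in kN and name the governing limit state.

Bolt shear: A_b = π(27)²/4 = 572.56 mm². φR_n = 0.75 × 469 × 572.56 × 4 × 2 = 1611.2 kN.
Bearing (6 mm plate, F_u = 450 MPa): end bolts L_c = 38 − 30/2 = 23, R_n = min(1.2×23×6×450, 2.4×27×6×450) = 74.52 kN/bolt; interior L_c = 106 − 30 = 76, R_n = 174.96 kN/bolt. φR_n = 0.75 × (1×74.52 + 3×174.96) = 449.6 kN.
Tension yield (gross): A_g = 221×6 = 1326 mm². φR_n = 0.90 × 350 × 1326 = 417.7 kN.
Governing: min(1611.2, 449.6, 417.7) = 417.7 kN → gross-section yield.

417.7 kN (gross-section yield governs)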